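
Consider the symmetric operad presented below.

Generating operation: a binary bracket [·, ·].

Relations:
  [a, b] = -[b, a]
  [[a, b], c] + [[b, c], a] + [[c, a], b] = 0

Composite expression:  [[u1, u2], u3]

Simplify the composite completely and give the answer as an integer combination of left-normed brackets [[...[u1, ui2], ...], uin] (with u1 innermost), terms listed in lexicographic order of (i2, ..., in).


Left-normed coefficients sit on the u1-initial expansion words.
Composite bracket: [[u1, u2], u3]
Expanding via [a, b] = ab - ba: 4 signed words (2^2 = 4).
Coefficients come from the u1-initial words:
  word u1u2u3 has sign +1, contributing +[[u1, u2], u3]

[[u1, u2], u3]


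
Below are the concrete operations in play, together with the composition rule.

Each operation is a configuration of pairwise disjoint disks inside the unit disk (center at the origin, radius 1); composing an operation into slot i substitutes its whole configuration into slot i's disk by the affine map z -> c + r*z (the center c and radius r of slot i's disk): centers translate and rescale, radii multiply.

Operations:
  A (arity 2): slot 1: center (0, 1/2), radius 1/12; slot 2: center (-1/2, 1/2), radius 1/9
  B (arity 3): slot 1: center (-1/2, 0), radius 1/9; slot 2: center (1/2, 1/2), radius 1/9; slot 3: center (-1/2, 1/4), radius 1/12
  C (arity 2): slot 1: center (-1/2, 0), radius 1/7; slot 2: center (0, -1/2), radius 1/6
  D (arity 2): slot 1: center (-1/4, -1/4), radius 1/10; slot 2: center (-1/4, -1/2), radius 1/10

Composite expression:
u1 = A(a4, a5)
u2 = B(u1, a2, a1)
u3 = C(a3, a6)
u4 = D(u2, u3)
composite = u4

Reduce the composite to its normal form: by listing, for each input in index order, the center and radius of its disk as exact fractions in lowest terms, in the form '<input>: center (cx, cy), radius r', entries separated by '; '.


a1: center (-3/10, -9/40), radius 1/120; a2: center (-1/5, -1/5), radius 1/90; a3: center (-3/10, -1/2), radius 1/70; a4: center (-3/10, -11/45), radius 1/1080; a5: center (-11/36, -11/45), radius 1/810; a6: center (-1/4, -11/20), radius 1/60

Affine substitution under D: radii multiply and a-centers shift.
input a4: composing its 3 substitution steps yields center (-3/10, -11/45), radius 1/1080
input a5: composing its 3 substitution steps yields center (-11/36, -11/45), radius 1/810
input a2: composing its 2 substitution steps yields center (-1/5, -1/5), radius 1/90
input a1: composing its 2 substitution steps yields center (-3/10, -9/40), radius 1/120
input a3: composing its 2 substitution steps yields center (-3/10, -1/2), radius 1/70
input a6: composing its 2 substitution steps yields center (-1/4, -11/20), radius 1/60


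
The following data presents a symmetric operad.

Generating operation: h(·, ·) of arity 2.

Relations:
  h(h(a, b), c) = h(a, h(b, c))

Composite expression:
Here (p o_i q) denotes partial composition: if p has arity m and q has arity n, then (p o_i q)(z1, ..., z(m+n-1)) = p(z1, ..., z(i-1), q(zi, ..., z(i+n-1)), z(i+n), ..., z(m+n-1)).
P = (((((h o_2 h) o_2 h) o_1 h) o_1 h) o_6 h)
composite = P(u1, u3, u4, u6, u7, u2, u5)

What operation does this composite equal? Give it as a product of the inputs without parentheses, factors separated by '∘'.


u1 ∘ u3 ∘ u4 ∘ u6 ∘ u7 ∘ u2 ∘ u5

Every regrouping of h is equal, so read the u-inputs in written order.
h(u1, u3) spells out as u1 ∘ u3
h(h(u1, u3), u4) spells out as u1 ∘ u3 ∘ u4
h(u6, u7) spells out as u6 ∘ u7
h(u2, u5) spells out as u2 ∘ u5
h(h(u6, u7), h(u2, u5)) spells out as u6 ∘ u7 ∘ u2 ∘ u5
h(h(h(u1, u3), u4), h(h(u6, u7), h(u2, u5))) spells out as u1 ∘ u3 ∘ u4 ∘ u6 ∘ u7 ∘ u2 ∘ u5


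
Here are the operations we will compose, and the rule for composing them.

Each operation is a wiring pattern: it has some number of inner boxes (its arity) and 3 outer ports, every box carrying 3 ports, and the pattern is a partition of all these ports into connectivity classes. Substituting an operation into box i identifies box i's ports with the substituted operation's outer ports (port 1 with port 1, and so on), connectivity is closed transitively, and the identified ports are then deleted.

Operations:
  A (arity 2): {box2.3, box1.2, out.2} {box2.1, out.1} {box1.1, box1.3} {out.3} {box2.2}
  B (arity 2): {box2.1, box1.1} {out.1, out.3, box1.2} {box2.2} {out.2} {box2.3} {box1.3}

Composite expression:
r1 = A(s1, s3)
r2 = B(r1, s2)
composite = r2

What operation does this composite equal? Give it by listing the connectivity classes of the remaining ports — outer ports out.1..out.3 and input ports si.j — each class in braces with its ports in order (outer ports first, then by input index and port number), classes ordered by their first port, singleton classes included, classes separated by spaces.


Two ports join when wires chain via B-identified ports.
A over (s1, s3) gives {out.1, s3.1} {out.2, s1.2, s3.3} {out.3} {s1.1, s1.3} {s3.2}, out.j being that stage's outer ports
B over (s1, s3, s2) gives {out.1, out.3, s1.2, s3.3} {out.2} {s1.1, s1.3} {s2.1, s3.1} {s2.2} {s2.3} {s3.2}, out.j being that stage's outer ports

{out.1, out.3, s1.2, s3.3} {out.2} {s1.1, s1.3} {s2.1, s3.1} {s2.2} {s2.3} {s3.2}


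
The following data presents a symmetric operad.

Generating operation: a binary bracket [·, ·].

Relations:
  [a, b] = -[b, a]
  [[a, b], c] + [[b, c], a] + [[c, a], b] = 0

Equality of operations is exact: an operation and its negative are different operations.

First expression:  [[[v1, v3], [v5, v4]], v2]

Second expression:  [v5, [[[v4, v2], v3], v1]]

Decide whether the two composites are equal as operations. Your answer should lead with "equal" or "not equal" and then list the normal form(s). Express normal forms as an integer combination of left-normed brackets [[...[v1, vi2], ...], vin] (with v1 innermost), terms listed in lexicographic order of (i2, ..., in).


Reducing the first expression gives -[[[[v1, v3], v4], v5], v2] + [[[[v1, v3], v5], v4], v2]
Reducing the second expression gives -[[[[v1, v2], v4], v3], v5] + [[[[v1, v3], v2], v4], v5] - [[[[v1, v3], v4], v2], v5] + [[[[v1, v4], v2], v3], v5]
The forms do not match — not equal.

not equal: they reduce to -[[[[v1, v3], v4], v5], v2] + [[[[v1, v3], v5], v4], v2] and -[[[[v1, v2], v4], v3], v5] + [[[[v1, v3], v2], v4], v5] - [[[[v1, v3], v4], v2], v5] + [[[[v1, v4], v2], v3], v5]


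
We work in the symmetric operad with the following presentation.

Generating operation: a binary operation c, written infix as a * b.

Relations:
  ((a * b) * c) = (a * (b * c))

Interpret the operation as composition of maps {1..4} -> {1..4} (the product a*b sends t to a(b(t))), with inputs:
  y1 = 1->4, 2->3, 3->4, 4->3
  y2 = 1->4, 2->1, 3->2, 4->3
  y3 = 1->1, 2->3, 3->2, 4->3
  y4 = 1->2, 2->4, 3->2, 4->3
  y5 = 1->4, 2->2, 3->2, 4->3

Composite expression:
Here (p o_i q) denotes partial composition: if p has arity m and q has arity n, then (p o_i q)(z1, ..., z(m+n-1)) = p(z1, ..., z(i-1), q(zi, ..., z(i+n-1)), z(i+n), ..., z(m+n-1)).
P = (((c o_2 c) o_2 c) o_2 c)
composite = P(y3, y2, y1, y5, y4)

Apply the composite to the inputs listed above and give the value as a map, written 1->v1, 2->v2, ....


1->3, 2->2, 3->3, 4->3

(y2 * y1) = 1->3, 2->2, 3->3, 4->2
((y2 * y1) * y5) = 1->2, 2->2, 3->2, 4->3
(((y2 * y1) * y5) * y4) = 1->2, 2->3, 3->2, 4->2
(y3 * (((y2 * y1) * y5) * y4)) = 1->3, 2->2, 3->3, 4->3


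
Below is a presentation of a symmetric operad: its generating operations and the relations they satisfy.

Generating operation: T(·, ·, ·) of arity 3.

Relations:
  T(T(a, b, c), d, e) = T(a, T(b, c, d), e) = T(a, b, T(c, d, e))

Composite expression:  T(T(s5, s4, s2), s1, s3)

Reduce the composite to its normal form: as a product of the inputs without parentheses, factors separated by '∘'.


s5 ∘ s4 ∘ s2 ∘ s1 ∘ s3

Under associativity of T, the answer is the s's in reading order.
T(s5, s4, s2) linearizes to s5 ∘ s4 ∘ s2
T(T(s5, s4, s2), s1, s3) linearizes to s5 ∘ s4 ∘ s2 ∘ s1 ∘ s3


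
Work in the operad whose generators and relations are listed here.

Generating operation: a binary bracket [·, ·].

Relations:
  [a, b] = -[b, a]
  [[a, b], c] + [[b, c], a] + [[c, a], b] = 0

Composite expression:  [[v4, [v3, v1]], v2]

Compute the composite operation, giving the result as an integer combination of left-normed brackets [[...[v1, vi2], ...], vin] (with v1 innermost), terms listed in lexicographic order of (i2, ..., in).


Antisymmetry and Jacobi reduce to v1-anchored left-normed brackets.
Composite bracket: [[v4, [v3, v1]], v2]
Under [a, b] = ab - ba we get 8 signed associative words (2^3 = 8).
Keep just the words that open with v1:
  sign of v1v3v4v2 is +1, so it contributes +[[[v1, v3], v4], v2]

[[[v1, v3], v4], v2]


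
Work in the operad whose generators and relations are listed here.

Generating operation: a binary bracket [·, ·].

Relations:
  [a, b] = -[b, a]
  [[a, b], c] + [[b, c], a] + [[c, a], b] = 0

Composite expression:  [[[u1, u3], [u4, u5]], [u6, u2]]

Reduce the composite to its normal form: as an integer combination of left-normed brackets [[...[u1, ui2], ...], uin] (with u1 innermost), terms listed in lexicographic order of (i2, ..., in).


-[[[[[u1, u3], u4], u5], u2], u6] + [[[[[u1, u3], u4], u5], u6], u2] + [[[[[u1, u3], u5], u4], u2], u6] - [[[[[u1, u3], u5], u4], u6], u2]

Antisymmetry and Jacobi reduce to u1-anchored left-normed brackets.
Composite bracket: [[[u1, u3], [u4, u5]], [u6, u2]]
The bracket unfolds into 32 signed words via [a, b] = ab - ba (2^5 = 32).
Keep just the words that open with u1:
  u1u3u4u5u2u6 (sign -1) contributes -[[[[[u1, u3], u4], u5], u2], u6]
  u1u3u4u5u6u2 (sign +1) contributes +[[[[[u1, u3], u4], u5], u6], u2]
  u1u3u5u4u2u6 (sign +1) contributes +[[[[[u1, u3], u5], u4], u2], u6]
  u1u3u5u4u6u2 (sign -1) contributes -[[[[[u1, u3], u5], u4], u6], u2]


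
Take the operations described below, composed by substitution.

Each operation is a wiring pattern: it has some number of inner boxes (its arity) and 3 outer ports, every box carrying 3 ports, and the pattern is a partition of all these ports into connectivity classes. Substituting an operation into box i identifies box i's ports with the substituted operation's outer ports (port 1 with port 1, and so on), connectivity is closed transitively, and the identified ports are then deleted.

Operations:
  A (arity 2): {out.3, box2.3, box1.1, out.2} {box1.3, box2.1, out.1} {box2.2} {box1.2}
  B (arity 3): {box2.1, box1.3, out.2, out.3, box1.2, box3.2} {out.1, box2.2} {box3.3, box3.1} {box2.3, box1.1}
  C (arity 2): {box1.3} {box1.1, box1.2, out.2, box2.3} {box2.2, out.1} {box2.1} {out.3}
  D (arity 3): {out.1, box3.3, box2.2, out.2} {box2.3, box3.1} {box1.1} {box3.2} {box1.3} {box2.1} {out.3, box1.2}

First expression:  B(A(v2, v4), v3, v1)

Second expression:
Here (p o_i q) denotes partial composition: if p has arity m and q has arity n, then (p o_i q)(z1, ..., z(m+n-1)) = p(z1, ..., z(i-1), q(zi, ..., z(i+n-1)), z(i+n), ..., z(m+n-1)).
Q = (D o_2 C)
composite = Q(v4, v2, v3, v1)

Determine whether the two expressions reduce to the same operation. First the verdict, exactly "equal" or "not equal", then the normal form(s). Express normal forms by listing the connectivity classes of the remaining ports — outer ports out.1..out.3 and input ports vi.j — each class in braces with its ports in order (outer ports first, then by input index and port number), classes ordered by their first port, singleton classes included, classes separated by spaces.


not equal; first: {out.1, v3.2} {out.2, out.3, v1.2, v2.1, v3.1, v4.3} {v1.1, v1.3} {v2.2} {v2.3, v3.3, v4.1} {v4.2}; second: {out.1, out.2, v1.3, v2.1, v2.2, v3.3} {out.3, v4.2} {v1.1} {v1.2} {v2.3} {v3.1} {v3.2} {v4.1} {v4.3}

Normal form of the first expression: {out.1, v3.2} {out.2, out.3, v1.2, v2.1, v3.1, v4.3} {v1.1, v1.3} {v2.2} {v2.3, v3.3, v4.1} {v4.2}
Normal form of the second expression: {out.1, out.2, v1.3, v2.1, v2.2, v3.3} {out.3, v4.2} {v1.1} {v1.2} {v2.3} {v3.1} {v3.2} {v4.1} {v4.3}
Different reductions; not equal.


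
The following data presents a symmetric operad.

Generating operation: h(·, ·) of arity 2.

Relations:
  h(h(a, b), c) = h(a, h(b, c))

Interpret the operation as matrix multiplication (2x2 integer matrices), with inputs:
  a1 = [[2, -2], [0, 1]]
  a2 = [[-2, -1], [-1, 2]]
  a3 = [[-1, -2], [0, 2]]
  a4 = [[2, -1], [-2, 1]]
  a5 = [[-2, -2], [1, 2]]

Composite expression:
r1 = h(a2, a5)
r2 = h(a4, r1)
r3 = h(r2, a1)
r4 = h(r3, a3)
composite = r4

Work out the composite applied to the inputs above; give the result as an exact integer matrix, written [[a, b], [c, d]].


[[-4, -20], [4, 20]]

h(a2, a5) = [[3, 2], [4, 6]]
h(a4, h(a2, a5)) = [[2, -2], [-2, 2]]
h(h(a4, h(a2, a5)), a1) = [[4, -6], [-4, 6]]
h(h(h(a4, h(a2, a5)), a1), a3) = [[-4, -20], [4, 20]]


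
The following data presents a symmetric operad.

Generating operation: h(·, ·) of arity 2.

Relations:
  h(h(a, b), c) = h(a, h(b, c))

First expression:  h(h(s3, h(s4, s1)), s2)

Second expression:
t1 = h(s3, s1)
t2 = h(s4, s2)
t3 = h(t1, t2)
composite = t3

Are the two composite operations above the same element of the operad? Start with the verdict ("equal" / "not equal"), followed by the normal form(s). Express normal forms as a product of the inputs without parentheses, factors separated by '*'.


not equal — first s3 * s4 * s1 * s2, second s3 * s1 * s4 * s2

Reducing the first expression gives s3 * s4 * s1 * s2
Reducing the second expression gives s3 * s1 * s4 * s2
Different reductions; not equal.


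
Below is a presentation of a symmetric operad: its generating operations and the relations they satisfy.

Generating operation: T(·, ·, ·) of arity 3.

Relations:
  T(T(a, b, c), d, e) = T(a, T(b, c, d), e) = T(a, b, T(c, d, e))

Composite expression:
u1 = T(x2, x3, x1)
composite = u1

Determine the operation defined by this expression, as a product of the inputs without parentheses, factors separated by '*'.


Every regrouping of T is equal, so read the x-inputs in written order.
T(x2, x3, x1) spells out as x2 * x3 * x1

x2 * x3 * x1


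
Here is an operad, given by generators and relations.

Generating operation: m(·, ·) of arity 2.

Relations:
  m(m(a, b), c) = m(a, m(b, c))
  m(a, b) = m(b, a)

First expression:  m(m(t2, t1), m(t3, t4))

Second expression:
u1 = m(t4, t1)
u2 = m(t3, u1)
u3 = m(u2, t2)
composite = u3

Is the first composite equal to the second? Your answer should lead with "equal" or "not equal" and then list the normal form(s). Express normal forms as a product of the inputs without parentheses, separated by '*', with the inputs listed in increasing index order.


In normal form, the first expression is t1 * t2 * t3 * t4
In normal form, the second expression is t1 * t2 * t3 * t4
The normal forms match — equal.

equal; both compose to t1 * t2 * t3 * t4


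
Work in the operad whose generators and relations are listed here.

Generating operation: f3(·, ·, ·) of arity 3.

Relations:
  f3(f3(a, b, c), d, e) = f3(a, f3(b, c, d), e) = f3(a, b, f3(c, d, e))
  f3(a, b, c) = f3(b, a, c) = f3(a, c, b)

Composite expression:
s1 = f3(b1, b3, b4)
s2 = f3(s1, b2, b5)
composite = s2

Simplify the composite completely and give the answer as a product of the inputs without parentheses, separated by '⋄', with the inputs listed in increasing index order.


Key point: f3 commutes, so take the b-inputs in any fixed order.
f3(b1, b3, b4) flattens to b1 ⋄ b3 ⋄ b4
f3(f3(b1, b3, b4), b2, b5) flattens to b1 ⋄ b3 ⋄ b4 ⋄ b2 ⋄ b5
commutativity sorts the factors: b1 ⋄ b2 ⋄ b3 ⋄ b4 ⋄ b5

b1 ⋄ b2 ⋄ b3 ⋄ b4 ⋄ b5


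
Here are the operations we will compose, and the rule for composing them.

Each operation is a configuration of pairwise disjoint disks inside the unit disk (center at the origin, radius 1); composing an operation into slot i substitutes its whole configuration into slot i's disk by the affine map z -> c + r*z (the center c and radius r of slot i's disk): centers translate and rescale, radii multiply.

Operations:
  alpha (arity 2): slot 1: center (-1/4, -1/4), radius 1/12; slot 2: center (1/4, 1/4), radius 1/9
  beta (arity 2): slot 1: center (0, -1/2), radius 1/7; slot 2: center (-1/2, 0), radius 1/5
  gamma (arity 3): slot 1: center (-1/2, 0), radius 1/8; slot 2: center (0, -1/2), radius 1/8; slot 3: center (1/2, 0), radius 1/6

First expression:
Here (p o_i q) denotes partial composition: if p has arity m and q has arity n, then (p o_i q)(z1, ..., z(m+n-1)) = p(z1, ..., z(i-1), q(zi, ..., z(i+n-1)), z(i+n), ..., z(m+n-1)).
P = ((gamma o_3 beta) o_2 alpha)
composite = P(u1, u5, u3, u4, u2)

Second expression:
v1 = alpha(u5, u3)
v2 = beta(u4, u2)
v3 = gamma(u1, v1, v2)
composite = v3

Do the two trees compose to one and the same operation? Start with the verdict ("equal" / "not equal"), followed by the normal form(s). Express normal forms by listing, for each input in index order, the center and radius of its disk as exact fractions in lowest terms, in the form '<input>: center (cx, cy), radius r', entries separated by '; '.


equal — both sides give u1: center (-1/2, 0), radius 1/8; u2: center (5/12, 0), radius 1/30; u3: center (1/32, -15/32), radius 1/72; u4: center (1/2, -1/12), radius 1/42; u5: center (-1/32, -17/32), radius 1/96

In normal form, the first expression is u1: center (-1/2, 0), radius 1/8; u2: center (5/12, 0), radius 1/30; u3: center (1/32, -15/32), radius 1/72; u4: center (1/2, -1/12), radius 1/42; u5: center (-1/32, -17/32), radius 1/96
In normal form, the second expression is u1: center (-1/2, 0), radius 1/8; u2: center (5/12, 0), radius 1/30; u3: center (1/32, -15/32), radius 1/72; u4: center (1/2, -1/12), radius 1/42; u5: center (-1/32, -17/32), radius 1/96
The normal forms match — equal.


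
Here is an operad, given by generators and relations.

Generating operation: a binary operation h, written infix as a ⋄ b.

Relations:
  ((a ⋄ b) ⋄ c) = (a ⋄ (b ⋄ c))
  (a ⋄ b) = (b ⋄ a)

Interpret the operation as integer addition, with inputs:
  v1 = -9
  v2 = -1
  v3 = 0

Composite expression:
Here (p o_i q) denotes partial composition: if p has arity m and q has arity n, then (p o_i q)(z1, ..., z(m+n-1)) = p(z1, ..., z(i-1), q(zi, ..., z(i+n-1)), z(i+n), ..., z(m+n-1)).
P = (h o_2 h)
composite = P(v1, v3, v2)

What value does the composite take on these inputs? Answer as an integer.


-10

(v3 ⋄ v2) = -1
(v1 ⋄ (v3 ⋄ v2)) = -10


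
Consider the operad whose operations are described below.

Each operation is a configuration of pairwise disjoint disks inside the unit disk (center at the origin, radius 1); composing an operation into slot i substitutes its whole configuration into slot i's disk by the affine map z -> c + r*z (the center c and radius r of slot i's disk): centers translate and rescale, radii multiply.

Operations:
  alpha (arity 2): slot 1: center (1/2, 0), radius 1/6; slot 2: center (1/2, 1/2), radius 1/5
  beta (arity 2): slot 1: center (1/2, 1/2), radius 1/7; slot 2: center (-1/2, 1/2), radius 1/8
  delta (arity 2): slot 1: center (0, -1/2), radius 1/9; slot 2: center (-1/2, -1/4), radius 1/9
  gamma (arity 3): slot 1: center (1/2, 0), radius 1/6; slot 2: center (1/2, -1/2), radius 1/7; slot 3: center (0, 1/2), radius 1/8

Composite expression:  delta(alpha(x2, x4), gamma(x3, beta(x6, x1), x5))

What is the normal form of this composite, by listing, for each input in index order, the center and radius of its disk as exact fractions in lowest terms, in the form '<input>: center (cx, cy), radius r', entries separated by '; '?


Only the slot chain above each x matters under delta; compose those maps.
x2: after 2 affine steps, its disk has center (1/18, -1/2), radius 1/54
x4: after 2 affine steps, its disk has center (1/18, -4/9), radius 1/45
x3: after 2 affine steps, its disk has center (-4/9, -1/4), radius 1/54
x6: after 3 affine steps, its disk has center (-55/126, -25/84), radius 1/441
x1: after 3 affine steps, its disk has center (-19/42, -25/84), radius 1/504
x5: after 2 affine steps, its disk has center (-1/2, -7/36), radius 1/72

x1: center (-19/42, -25/84), radius 1/504; x2: center (1/18, -1/2), radius 1/54; x3: center (-4/9, -1/4), radius 1/54; x4: center (1/18, -4/9), radius 1/45; x5: center (-1/2, -7/36), radius 1/72; x6: center (-55/126, -25/84), radius 1/441


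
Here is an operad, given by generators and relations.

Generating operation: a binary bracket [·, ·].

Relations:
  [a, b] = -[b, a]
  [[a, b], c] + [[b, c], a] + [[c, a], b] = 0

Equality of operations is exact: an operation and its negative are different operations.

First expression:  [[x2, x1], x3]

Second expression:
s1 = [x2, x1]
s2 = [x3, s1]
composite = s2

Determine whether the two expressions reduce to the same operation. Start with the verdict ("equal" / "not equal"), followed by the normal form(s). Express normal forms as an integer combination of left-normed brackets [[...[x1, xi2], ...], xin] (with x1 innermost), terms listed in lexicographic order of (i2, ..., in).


not equal; first: -[[x1, x2], x3]; second: [[x1, x2], x3]

Reducing the first expression gives -[[x1, x2], x3]
Reducing the second expression gives [[x1, x2], x3]
Different reductions; not equal.


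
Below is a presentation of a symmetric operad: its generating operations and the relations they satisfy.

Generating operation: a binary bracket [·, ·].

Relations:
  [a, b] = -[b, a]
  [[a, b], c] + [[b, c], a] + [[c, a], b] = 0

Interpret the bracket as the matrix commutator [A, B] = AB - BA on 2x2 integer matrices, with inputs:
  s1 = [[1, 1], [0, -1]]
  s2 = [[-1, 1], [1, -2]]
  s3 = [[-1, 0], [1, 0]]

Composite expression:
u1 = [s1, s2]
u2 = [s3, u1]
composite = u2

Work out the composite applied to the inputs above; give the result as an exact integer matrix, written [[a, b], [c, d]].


[[-1, -1], [0, 1]]

[s1, s2] = [[1, 1], [-2, -1]]
[s3, [s1, s2]] = [[-1, -1], [0, 1]]


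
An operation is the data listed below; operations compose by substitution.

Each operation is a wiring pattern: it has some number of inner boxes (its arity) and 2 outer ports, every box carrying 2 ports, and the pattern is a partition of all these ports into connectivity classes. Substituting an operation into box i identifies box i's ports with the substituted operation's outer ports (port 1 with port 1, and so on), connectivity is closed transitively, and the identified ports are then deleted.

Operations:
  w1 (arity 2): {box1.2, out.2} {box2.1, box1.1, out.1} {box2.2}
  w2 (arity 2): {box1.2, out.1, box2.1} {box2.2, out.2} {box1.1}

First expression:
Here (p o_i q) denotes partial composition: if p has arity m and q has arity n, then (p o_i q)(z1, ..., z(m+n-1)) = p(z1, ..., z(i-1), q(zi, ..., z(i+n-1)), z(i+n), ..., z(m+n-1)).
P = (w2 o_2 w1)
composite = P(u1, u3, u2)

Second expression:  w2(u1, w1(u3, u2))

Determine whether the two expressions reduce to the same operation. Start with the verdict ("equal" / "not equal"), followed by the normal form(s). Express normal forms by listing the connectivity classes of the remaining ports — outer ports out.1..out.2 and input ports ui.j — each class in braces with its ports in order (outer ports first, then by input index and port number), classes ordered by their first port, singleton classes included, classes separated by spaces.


equal — both sides give {out.1, u1.2, u2.1, u3.1} {out.2, u3.2} {u1.1} {u2.2}

In normal form, the first expression is {out.1, u1.2, u2.1, u3.1} {out.2, u3.2} {u1.1} {u2.2}
In normal form, the second expression is {out.1, u1.2, u2.1, u3.1} {out.2, u3.2} {u1.1} {u2.2}
Same normal form: equal.


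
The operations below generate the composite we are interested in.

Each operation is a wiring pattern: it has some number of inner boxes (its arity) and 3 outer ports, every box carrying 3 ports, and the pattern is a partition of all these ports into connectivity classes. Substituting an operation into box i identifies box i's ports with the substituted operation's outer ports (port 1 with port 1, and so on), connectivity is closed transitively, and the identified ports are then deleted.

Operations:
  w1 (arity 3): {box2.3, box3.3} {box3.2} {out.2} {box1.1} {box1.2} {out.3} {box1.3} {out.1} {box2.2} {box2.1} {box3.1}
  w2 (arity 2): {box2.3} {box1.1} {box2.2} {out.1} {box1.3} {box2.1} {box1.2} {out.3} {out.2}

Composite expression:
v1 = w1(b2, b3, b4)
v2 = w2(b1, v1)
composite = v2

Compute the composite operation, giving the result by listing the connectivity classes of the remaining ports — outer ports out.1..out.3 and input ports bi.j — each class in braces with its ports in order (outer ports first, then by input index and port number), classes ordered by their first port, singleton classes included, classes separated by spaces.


Substituting into w2 glues patterns; closure does the rest.
after w1, the pattern on (b2, b3, b4) reads {out.1} {out.2} {out.3} {b2.1} {b2.2} {b2.3} {b3.1} {b3.2} {b3.3, b4.3} {b4.1} {b4.2} (out.j = its outer ports)
after w2, the pattern on (b1, b2, b3, b4) reads {out.1} {out.2} {out.3} {b1.1} {b1.2} {b1.3} {b2.1} {b2.2} {b2.3} {b3.1} {b3.2} {b3.3, b4.3} {b4.1} {b4.2} (out.j = its outer ports)

{out.1} {out.2} {out.3} {b1.1} {b1.2} {b1.3} {b2.1} {b2.2} {b2.3} {b3.1} {b3.2} {b3.3, b4.3} {b4.1} {b4.2}


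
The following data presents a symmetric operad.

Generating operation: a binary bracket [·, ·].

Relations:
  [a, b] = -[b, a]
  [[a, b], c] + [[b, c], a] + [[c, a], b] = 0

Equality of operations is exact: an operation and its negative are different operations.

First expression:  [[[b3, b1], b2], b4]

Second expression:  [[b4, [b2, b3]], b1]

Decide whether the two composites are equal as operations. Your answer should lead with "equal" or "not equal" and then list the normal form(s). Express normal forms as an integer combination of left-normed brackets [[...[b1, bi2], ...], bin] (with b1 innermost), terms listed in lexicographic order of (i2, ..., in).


not equal; first: -[[[b1, b3], b2], b4]; second: [[[b1, b2], b3], b4] - [[[b1, b3], b2], b4] - [[[b1, b4], b2], b3] + [[[b1, b4], b3], b2]

Reducing the first expression gives -[[[b1, b3], b2], b4]
Reducing the second expression gives [[[b1, b2], b3], b4] - [[[b1, b3], b2], b4] - [[[b1, b4], b2], b3] + [[[b1, b4], b3], b2]
The forms do not match — not equal.


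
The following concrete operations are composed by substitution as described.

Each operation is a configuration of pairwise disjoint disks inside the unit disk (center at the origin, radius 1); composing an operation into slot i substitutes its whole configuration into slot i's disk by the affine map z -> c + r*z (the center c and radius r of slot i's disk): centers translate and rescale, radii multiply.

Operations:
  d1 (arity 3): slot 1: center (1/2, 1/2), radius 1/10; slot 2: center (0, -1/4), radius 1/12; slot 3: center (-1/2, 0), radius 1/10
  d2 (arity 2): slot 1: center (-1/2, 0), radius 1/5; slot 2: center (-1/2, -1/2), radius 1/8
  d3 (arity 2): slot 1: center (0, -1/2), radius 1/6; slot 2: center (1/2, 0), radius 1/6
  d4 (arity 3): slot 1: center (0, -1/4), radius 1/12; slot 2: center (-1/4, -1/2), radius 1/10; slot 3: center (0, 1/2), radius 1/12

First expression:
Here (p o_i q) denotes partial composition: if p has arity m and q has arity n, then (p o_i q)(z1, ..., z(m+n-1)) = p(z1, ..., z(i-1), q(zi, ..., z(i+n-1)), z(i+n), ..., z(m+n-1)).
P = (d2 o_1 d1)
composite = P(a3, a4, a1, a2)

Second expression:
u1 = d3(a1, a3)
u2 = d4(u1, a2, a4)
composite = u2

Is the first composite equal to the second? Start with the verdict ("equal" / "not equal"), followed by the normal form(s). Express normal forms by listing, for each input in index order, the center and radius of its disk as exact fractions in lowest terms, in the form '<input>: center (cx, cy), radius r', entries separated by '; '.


not equal; first: a1: center (-3/5, 0), radius 1/50; a2: center (-1/2, -1/2), radius 1/8; a3: center (-2/5, 1/10), radius 1/50; a4: center (-1/2, -1/20), radius 1/60; second: a1: center (0, -7/24), radius 1/72; a2: center (-1/4, -1/2), radius 1/10; a3: center (1/24, -1/4), radius 1/72; a4: center (0, 1/2), radius 1/12

The first composite normalizes to a1: center (-3/5, 0), radius 1/50; a2: center (-1/2, -1/2), radius 1/8; a3: center (-2/5, 1/10), radius 1/50; a4: center (-1/2, -1/20), radius 1/60
The second composite normalizes to a1: center (0, -7/24), radius 1/72; a2: center (-1/4, -1/2), radius 1/10; a3: center (1/24, -1/4), radius 1/72; a4: center (0, 1/2), radius 1/12
The normal forms differ: not equal.


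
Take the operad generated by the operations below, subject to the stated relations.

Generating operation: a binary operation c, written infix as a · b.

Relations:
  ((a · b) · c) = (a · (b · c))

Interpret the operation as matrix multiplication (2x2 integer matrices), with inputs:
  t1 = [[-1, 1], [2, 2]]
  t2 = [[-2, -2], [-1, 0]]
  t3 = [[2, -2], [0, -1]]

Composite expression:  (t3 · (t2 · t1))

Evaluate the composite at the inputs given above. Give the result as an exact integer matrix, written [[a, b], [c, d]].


[[-6, -10], [-1, 1]]

(t2 · t1) = [[-2, -6], [1, -1]]
(t3 · (t2 · t1)) = [[-6, -10], [-1, 1]]


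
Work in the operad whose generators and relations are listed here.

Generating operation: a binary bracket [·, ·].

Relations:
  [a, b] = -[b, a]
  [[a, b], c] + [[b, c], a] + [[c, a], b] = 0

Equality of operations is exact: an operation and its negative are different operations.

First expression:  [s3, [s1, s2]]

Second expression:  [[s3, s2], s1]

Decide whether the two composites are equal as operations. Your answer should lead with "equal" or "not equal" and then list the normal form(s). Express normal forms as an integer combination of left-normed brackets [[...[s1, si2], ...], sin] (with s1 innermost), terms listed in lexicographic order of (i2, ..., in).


not equal — first -[[s1, s2], s3], second [[s1, s2], s3] - [[s1, s3], s2]


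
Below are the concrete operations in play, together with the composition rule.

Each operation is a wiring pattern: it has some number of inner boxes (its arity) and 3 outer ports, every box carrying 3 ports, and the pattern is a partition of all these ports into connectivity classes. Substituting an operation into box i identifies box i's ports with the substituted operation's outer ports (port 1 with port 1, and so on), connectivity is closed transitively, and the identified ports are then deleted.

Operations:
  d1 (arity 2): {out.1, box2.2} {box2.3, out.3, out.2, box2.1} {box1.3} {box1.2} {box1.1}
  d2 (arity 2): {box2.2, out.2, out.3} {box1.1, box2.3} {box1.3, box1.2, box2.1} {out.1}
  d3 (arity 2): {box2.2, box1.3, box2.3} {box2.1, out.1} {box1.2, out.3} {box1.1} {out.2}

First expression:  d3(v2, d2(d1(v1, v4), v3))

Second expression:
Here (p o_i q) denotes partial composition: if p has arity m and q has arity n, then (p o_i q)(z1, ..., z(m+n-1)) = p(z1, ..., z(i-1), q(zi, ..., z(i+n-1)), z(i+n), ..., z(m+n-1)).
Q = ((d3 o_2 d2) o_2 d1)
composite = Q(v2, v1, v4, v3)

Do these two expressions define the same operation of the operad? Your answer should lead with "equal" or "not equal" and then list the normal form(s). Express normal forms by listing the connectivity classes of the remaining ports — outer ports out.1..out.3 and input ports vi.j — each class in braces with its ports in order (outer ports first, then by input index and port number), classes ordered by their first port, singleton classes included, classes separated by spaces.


equal: each reduces to {out.1} {out.2} {out.3, v2.2} {v1.1} {v1.2} {v1.3} {v2.1} {v2.3, v3.2} {v3.1, v4.1, v4.3} {v3.3, v4.2}


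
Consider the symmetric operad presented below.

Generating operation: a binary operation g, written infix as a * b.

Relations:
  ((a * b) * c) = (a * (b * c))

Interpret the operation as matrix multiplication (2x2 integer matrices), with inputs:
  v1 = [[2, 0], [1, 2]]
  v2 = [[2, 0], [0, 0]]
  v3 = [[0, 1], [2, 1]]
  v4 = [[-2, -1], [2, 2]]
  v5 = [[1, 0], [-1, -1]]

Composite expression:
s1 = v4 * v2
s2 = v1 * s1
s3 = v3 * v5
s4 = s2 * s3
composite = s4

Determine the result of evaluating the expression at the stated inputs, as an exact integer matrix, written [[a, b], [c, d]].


[[8, 8], [-4, -4]]


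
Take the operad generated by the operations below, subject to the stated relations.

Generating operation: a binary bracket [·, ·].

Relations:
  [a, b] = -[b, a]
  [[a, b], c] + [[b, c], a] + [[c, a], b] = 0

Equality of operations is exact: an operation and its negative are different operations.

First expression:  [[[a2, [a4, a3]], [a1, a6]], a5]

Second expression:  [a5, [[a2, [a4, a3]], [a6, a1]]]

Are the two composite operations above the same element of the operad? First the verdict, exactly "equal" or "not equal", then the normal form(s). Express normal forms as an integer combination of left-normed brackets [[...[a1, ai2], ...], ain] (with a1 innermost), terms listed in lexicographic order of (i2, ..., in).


equal; both compose to [[[[[a1, a6], a2], a3], a4], a5] - [[[[[a1, a6], a2], a4], a3], a5] - [[[[[a1, a6], a3], a4], a2], a5] + [[[[[a1, a6], a4], a3], a2], a5]

The first expression reduces to [[[[[a1, a6], a2], a3], a4], a5] - [[[[[a1, a6], a2], a4], a3], a5] - [[[[[a1, a6], a3], a4], a2], a5] + [[[[[a1, a6], a4], a3], a2], a5]
The second expression reduces to [[[[[a1, a6], a2], a3], a4], a5] - [[[[[a1, a6], a2], a4], a3], a5] - [[[[[a1, a6], a3], a4], a2], a5] + [[[[[a1, a6], a4], a3], a2], a5]
The forms coincide; equal.


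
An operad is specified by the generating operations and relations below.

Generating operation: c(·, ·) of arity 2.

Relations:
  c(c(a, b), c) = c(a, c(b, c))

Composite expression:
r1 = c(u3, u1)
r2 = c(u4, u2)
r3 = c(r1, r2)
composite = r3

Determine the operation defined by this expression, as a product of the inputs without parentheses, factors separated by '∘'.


Under associativity of c, the answer is the u's in reading order.
c(u3, u1) reduces to u3 ∘ u1
c(u4, u2) reduces to u4 ∘ u2
c(c(u3, u1), c(u4, u2)) reduces to u3 ∘ u1 ∘ u4 ∘ u2

u3 ∘ u1 ∘ u4 ∘ u2


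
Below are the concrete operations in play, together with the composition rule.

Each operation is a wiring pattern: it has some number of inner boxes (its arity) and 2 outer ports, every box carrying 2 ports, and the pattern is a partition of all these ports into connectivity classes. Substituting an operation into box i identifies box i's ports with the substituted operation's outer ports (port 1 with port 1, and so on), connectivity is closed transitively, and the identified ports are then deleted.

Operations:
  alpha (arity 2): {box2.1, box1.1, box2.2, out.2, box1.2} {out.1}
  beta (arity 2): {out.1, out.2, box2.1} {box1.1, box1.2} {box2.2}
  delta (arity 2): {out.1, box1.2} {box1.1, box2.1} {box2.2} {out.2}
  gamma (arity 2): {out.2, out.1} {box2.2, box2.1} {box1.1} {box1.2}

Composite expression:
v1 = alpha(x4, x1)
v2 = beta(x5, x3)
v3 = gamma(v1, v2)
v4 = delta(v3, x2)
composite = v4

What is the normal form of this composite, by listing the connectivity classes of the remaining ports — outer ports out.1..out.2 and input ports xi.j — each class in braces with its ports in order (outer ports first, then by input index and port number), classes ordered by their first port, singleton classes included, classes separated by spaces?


Treat the ports identified at delta as solder joints: merge, then drop.
after alpha, the pattern on (x4, x1) reads {out.1} {out.2, x1.1, x1.2, x4.1, x4.2} (out.j = its outer ports)
after beta, the pattern on (x5, x3) reads {out.1, out.2, x3.1} {x3.2} {x5.1, x5.2} (out.j = its outer ports)
after gamma, the pattern on (x4, x1, x5, x3) reads {out.1, out.2} {x1.1, x1.2, x4.1, x4.2} {x3.1} {x3.2} {x5.1, x5.2} (out.j = its outer ports)
after delta, the pattern on (x4, x1, x5, x3, x2) reads {out.1, x2.1} {out.2} {x1.1, x1.2, x4.1, x4.2} {x2.2} {x3.1} {x3.2} {x5.1, x5.2} (out.j = its outer ports)

{out.1, x2.1} {out.2} {x1.1, x1.2, x4.1, x4.2} {x2.2} {x3.1} {x3.2} {x5.1, x5.2}


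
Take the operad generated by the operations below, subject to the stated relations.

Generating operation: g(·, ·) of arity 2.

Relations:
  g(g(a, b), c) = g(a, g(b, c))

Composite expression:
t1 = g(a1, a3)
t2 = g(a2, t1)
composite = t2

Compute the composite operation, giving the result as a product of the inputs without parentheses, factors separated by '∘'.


a2 ∘ a1 ∘ a3

The g-tree's shape is irrelevant; the a-reading-order decides.
g(a1, a3) linearizes to a1 ∘ a3
g(a2, g(a1, a3)) linearizes to a2 ∘ a1 ∘ a3


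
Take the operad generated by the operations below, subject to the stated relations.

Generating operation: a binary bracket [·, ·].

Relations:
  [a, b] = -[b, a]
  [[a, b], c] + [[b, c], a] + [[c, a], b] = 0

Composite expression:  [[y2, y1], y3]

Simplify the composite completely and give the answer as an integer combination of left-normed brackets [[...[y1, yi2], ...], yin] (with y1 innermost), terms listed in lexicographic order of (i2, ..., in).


-[[y1, y2], y3]

Antisymmetry and Jacobi reduce to y1-anchored left-normed brackets.
Composite bracket: [[y2, y1], y3]
Each bracket splits as ab - ba, giving 4 signed words (2^2 = 4).
Words beginning with y1 determine it all:
  the word y1y2y3 carries sign -1 and contributes -[[y1, y2], y3]


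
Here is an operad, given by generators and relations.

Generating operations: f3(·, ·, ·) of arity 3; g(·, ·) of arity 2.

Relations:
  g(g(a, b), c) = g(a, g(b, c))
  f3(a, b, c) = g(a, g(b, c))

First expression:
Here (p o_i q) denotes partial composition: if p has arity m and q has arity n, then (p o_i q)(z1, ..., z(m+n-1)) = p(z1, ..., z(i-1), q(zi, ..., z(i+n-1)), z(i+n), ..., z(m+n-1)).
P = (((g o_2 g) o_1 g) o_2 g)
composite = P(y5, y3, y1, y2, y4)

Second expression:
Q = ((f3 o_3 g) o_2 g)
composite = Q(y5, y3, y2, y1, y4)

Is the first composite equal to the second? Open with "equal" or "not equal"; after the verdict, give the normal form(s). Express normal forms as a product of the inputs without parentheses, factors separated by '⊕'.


not equal: they reduce to y5 ⊕ y3 ⊕ y1 ⊕ y2 ⊕ y4 and y5 ⊕ y3 ⊕ y2 ⊕ y1 ⊕ y4

In normal form, the first expression is y5 ⊕ y3 ⊕ y1 ⊕ y2 ⊕ y4
In normal form, the second expression is y5 ⊕ y3 ⊕ y2 ⊕ y1 ⊕ y4
They disagree, so not equal.


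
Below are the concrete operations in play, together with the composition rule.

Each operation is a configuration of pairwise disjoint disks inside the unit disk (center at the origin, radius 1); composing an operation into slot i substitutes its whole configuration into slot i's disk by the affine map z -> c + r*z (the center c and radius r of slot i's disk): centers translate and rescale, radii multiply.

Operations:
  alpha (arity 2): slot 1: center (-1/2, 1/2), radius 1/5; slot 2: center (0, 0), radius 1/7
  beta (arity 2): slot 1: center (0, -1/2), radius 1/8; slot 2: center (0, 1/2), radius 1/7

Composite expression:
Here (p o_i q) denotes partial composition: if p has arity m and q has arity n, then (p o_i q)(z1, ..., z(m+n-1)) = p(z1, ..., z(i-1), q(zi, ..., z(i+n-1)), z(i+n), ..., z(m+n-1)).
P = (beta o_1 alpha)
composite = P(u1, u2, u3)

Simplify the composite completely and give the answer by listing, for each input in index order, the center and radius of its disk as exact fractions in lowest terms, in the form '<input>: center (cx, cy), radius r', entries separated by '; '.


u1: center (-1/16, -7/16), radius 1/40; u2: center (0, -1/2), radius 1/56; u3: center (0, 1/2), radius 1/7


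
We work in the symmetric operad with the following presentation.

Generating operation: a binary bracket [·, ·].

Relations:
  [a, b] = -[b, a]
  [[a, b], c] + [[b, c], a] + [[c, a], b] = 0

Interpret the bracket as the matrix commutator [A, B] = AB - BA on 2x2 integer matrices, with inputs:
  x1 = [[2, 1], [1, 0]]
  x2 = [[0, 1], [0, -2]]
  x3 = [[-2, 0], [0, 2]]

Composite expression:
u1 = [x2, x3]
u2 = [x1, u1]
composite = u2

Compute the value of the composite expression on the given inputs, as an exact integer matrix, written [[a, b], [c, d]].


[x2, x3] = [[0, 4], [0, 0]]
[x1, [x2, x3]] = [[-4, 8], [0, 4]]

[[-4, 8], [0, 4]]


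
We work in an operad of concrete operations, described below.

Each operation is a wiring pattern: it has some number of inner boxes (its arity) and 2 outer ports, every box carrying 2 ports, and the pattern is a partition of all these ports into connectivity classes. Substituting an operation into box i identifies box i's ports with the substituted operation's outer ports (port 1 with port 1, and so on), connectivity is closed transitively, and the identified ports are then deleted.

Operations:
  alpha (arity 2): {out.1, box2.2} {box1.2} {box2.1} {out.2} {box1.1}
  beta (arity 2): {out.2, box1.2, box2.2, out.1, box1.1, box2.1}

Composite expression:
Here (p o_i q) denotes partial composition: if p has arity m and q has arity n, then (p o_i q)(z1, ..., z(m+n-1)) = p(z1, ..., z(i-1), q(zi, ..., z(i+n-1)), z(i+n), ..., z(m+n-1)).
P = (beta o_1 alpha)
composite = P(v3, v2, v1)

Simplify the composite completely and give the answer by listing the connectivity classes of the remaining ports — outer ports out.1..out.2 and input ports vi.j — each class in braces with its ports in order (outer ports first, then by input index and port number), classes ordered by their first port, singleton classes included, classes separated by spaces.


{out.1, out.2, v1.1, v1.2, v2.2} {v2.1} {v3.1} {v3.2}
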